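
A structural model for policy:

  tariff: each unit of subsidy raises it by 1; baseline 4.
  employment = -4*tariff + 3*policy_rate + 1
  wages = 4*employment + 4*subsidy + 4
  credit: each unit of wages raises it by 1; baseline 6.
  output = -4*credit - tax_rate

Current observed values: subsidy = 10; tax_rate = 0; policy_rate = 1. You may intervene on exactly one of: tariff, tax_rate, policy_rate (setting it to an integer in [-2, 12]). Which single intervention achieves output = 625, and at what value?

set tax_rate = 7

Intervening on tariff: output = 64*tariff - 264. Reaching 625 requires tariff = 889/64, not an integer.
Intervening on tax_rate: with other inputs at their observed values, output = -tax_rate + 632. Solving for 625 gives tax_rate = 7, within [-2, 12].
Intervening on policy_rate: output = -48*policy_rate + 680. Reaching 625 requires policy_rate = 55/48, not an integer.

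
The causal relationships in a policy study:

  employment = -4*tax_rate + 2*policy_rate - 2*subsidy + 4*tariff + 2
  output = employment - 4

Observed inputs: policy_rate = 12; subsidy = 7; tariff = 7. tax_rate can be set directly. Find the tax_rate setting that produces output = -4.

tax_rate = 10

Substituting into the employment equation gives employment = -4*tax_rate + 40.
Substituting into the output equation gives output = -4*tax_rate + 36.
Solve -4*tax_rate + 36 = -4: tax_rate = (-4 - 36) / -4 = 10.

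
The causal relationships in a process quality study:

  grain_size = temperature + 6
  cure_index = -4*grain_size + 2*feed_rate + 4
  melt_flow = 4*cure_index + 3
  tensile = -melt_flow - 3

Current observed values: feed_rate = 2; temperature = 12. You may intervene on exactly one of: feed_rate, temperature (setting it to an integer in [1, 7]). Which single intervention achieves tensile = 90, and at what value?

set temperature = 2

Intervening on feed_rate: tensile = -8*feed_rate + 266. Reaching 90 requires feed_rate = 22, outside [1, 7].
Intervening on temperature: with other inputs at their observed values, tensile = 16*temperature + 58. Solving for 90 gives temperature = 2, within [1, 7].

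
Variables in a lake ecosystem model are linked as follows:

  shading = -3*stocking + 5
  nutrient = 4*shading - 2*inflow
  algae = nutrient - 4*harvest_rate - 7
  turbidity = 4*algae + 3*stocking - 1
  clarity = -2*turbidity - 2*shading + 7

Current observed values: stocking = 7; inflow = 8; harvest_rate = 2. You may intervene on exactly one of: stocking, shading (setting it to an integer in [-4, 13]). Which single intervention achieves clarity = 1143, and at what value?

set stocking = 11

Intervening on stocking: with other inputs at their observed values, clarity = 96*stocking + 87. Solving for 1143 gives stocking = 11, within [-4, 13].
Intervening on shading: clarity = -34*shading + 215. Reaching 1143 requires shading = -464/17, not an integer.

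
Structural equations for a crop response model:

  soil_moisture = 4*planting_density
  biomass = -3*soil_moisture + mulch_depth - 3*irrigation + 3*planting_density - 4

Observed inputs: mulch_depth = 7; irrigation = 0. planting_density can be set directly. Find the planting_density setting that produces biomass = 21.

planting_density = -2

Substituting into the biomass equation gives biomass = -9*planting_density + 3.
Solve -9*planting_density + 3 = 21: planting_density = (21 - 3) / -9 = -2.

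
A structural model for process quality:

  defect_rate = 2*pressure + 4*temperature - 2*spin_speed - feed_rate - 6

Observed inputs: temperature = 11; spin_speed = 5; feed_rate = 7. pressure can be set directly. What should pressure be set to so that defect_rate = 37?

Substituting into the defect_rate equation gives defect_rate = 2*pressure + 21.
Solve 2*pressure + 21 = 37: pressure = (37 - 21) / 2 = 8.

pressure = 8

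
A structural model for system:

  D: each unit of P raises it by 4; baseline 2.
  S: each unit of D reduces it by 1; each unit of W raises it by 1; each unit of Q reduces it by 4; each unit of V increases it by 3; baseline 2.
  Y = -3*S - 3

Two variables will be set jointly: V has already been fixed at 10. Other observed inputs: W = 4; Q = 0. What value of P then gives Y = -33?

P = 6

With V held at 10:
Substituting into the S equation gives S = -4*P + 34.
This gives Y = 12*P - 105.
Solve 12*P - 105 = -33: P = (-33 + 105) / 12 = 6.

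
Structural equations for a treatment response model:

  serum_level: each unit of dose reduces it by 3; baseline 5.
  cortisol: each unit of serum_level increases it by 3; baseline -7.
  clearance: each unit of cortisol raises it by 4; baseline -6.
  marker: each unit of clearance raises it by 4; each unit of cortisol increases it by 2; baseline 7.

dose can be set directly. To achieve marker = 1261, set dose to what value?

Substituting into the cortisol equation gives cortisol = -9*dose + 8.
clearance becomes -36*dose + 26.
Substituting into the marker equation gives marker = -162*dose + 127.
Solve -162*dose + 127 = 1261: dose = (1261 - 127) / -162 = -7.

dose = -7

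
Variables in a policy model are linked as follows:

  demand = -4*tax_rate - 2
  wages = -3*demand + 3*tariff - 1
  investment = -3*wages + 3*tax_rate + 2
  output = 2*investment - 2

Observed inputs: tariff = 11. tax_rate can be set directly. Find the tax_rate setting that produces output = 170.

Substituting into the wages equation gives wages = 12*tax_rate + 38.
Substituting into the investment equation gives investment = -33*tax_rate - 112.
Substituting into the output equation gives output = -66*tax_rate - 226.
Solve -66*tax_rate - 226 = 170: tax_rate = (170 + 226) / -66 = -6.

tax_rate = -6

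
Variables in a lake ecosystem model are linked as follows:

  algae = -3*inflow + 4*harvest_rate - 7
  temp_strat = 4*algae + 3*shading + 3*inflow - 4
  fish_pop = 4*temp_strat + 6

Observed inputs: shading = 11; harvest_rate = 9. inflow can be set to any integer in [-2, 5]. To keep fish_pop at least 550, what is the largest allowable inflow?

inflow = 1

Substituting into the algae equation gives algae = -3*inflow + 29.
Substituting into the temp_strat equation gives temp_strat = -9*inflow + 145.
fish_pop becomes -36*inflow + 586.
Require -36*inflow + 586 ≥ 550, so inflow ≤ 1.
The largest integer in [-2, 5] satisfying this is 1.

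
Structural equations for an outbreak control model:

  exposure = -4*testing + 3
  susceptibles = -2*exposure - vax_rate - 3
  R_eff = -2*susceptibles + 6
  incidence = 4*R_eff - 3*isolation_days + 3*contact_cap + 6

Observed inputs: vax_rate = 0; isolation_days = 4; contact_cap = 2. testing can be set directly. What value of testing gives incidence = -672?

testing = 12

Substituting into the susceptibles equation gives susceptibles = 8*testing - 9.
Substituting into the R_eff equation gives R_eff = -16*testing + 24.
Substituting into the incidence equation gives incidence = -64*testing + 96.
Solve -64*testing + 96 = -672: testing = (-672 - 96) / -64 = 12.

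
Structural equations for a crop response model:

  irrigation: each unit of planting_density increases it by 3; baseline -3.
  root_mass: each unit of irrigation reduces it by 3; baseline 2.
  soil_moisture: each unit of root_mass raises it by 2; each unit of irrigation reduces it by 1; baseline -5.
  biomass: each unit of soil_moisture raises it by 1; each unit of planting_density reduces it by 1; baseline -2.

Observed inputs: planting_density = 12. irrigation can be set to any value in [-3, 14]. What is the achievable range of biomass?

Intervening on irrigation fixes its value directly, overriding its dependence on planting_density.
Substituting into the soil_moisture equation gives soil_moisture = -7*irrigation - 1.
biomass becomes -7*irrigation - 15.
Linear in irrigation, so extremes are at the endpoints: irrigation = -3 gives biomass = 6; irrigation = 14 gives biomass = -113.

-113 to 6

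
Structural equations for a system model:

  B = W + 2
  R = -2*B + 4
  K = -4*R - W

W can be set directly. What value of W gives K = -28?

Substituting into the R equation gives R = -2*W.
So K = 7*W.
Solve 7*W = -28: W = -28 / 7 = -4.

W = -4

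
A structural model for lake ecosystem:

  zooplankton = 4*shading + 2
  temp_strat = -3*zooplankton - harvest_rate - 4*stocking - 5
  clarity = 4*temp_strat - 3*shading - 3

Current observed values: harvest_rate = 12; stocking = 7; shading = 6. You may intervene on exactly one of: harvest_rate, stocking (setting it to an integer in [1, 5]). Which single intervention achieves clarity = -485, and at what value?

Intervening on harvest_rate: with other inputs at their observed values, clarity = -4*harvest_rate - 465. Solving for -485 gives harvest_rate = 5, within [1, 5].
Intervening on stocking: clarity = -16*stocking - 401. Reaching -485 requires stocking = 21/4, not an integer.

set harvest_rate = 5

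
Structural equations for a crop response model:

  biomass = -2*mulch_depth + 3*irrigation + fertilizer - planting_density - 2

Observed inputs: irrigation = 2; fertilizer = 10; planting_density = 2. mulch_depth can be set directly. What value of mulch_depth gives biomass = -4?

Substituting into the biomass equation gives biomass = -2*mulch_depth + 12.
Solve -2*mulch_depth + 12 = -4: mulch_depth = (-4 - 12) / -2 = 8.

mulch_depth = 8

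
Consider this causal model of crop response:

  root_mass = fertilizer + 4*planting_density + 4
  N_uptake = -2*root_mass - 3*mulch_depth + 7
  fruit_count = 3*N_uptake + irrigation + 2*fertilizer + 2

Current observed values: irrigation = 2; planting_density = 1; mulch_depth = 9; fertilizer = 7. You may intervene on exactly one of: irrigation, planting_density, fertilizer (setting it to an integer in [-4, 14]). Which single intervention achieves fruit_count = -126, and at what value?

set irrigation = 8

Intervening on irrigation: with other inputs at their observed values, fruit_count = irrigation - 134. Solving for -126 gives irrigation = 8, within [-4, 14].
Intervening on planting_density: fruit_count = -24*planting_density - 108. Reaching -126 requires planting_density = 3/4, not an integer.
Intervening on fertilizer: fruit_count = -4*fertilizer - 104. Reaching -126 requires fertilizer = 11/2, not an integer.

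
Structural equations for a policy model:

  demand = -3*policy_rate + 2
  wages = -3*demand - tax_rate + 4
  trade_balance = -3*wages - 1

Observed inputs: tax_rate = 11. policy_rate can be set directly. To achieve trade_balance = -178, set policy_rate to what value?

Substituting into the wages equation gives wages = 9*policy_rate - 13.
Substituting into the trade_balance equation gives trade_balance = -27*policy_rate + 38.
Solve -27*policy_rate + 38 = -178: policy_rate = (-178 - 38) / -27 = 8.

policy_rate = 8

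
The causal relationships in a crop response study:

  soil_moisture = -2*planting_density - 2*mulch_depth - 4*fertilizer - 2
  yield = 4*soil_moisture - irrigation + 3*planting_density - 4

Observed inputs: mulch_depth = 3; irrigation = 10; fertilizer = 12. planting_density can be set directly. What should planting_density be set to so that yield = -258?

planting_density = 4

Substituting into the soil_moisture equation gives soil_moisture = -2*planting_density - 56.
yield becomes -5*planting_density - 238.
Solve -5*planting_density - 238 = -258: planting_density = (-258 + 238) / -5 = 4.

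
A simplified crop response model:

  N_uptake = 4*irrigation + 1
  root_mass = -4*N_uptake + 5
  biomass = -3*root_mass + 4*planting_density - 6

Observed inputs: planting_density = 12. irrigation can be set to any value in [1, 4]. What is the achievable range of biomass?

87 to 231

Substituting into the root_mass equation gives root_mass = -16*irrigation + 1.
biomass becomes 48*irrigation + 39.
Linear in irrigation, so extremes are at the endpoints: irrigation = 1 gives biomass = 87; irrigation = 4 gives biomass = 231.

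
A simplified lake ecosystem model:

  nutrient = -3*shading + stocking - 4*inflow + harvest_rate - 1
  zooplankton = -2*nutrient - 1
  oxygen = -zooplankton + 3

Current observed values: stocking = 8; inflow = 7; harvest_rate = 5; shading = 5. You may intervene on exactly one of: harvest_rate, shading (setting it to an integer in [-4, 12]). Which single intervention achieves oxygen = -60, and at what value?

Intervening on harvest_rate: with other inputs at their observed values, oxygen = 2*harvest_rate - 68. Solving for -60 gives harvest_rate = 4, within [-4, 12].
Intervening on shading: oxygen = -6*shading - 28. Reaching -60 requires shading = 16/3, not an integer.

set harvest_rate = 4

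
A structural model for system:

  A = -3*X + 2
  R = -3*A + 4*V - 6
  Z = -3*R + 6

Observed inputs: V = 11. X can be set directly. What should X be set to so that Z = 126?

X = -8

Substituting into the R equation gives R = 9*X + 32.
Substituting into the Z equation gives Z = -27*X - 90.
Solve -27*X - 90 = 126: X = (126 + 90) / -27 = -8.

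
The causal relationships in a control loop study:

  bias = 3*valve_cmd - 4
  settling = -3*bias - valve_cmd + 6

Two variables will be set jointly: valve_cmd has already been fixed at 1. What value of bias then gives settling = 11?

With valve_cmd held at 1:
Intervening on bias fixes its value directly, overriding its dependence on valve_cmd.
Substituting into the settling equation gives settling = -3*bias + 5.
Solve -3*bias + 5 = 11: bias = (11 - 5) / -3 = -2.

bias = -2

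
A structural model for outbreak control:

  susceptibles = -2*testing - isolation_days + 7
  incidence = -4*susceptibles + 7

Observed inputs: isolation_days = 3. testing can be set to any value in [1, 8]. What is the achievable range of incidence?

Substituting into the susceptibles equation gives susceptibles = -2*testing + 4.
This gives incidence = 8*testing - 9.
Linear in testing, so extremes are at the endpoints: testing = 1 gives incidence = -1; testing = 8 gives incidence = 55.

-1 to 55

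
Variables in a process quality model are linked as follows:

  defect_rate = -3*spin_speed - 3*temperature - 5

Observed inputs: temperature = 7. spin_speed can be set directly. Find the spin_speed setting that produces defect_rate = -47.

Substituting into the defect_rate equation gives defect_rate = -3*spin_speed - 26.
Solve -3*spin_speed - 26 = -47: spin_speed = (-47 + 26) / -3 = 7.

spin_speed = 7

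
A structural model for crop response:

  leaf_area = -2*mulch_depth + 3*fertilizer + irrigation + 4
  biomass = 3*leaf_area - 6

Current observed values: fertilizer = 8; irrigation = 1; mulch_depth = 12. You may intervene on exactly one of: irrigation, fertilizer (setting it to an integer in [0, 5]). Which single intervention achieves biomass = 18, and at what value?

Intervening on irrigation: with other inputs at their observed values, biomass = 3*irrigation + 6. Solving for 18 gives irrigation = 4, within [0, 5].
Intervening on fertilizer: biomass = 9*fertilizer - 63. Reaching 18 requires fertilizer = 9, outside [0, 5].

set irrigation = 4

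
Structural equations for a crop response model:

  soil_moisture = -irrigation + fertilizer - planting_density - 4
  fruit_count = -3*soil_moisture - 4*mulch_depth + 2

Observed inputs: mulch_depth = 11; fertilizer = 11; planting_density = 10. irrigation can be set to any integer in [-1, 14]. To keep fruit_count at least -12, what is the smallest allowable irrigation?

irrigation = 7

Substituting into the soil_moisture equation gives soil_moisture = -irrigation - 3.
Substituting into the fruit_count equation gives fruit_count = 3*irrigation - 33.
Require 3*irrigation - 33 ≥ -12, so irrigation ≥ 7.
The smallest integer in [-1, 14] satisfying this is 7.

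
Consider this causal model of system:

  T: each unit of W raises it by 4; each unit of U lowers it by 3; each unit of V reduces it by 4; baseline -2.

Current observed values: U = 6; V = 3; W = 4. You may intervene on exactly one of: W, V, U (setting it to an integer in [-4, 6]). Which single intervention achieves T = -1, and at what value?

Intervening on W: T = 4*W - 32. Reaching -1 requires W = 31/4, not an integer.
Intervening on V: T = -4*V - 4. Reaching -1 requires V = -3/4, not an integer.
Intervening on U: with other inputs at their observed values, T = -3*U + 2. Solving for -1 gives U = 1, within [-4, 6].

set U = 1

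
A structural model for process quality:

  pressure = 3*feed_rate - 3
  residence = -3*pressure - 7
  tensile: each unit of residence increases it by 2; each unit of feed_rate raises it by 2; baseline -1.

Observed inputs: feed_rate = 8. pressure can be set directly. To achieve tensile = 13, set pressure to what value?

pressure = -2

Intervening on pressure fixes its value directly, overriding its dependence on feed_rate.
Substituting into the tensile equation gives tensile = -6*pressure + 1.
Solve -6*pressure + 1 = 13: pressure = (13 - 1) / -6 = -2.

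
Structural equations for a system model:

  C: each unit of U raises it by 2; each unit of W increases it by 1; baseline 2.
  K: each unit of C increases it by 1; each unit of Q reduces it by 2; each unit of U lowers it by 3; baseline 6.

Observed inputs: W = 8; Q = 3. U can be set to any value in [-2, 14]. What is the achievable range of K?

-4 to 12

Substituting into the C equation gives C = 2*U + 10.
Substituting into the K equation gives K = -U + 10.
Linear in U, so extremes are at the endpoints: U = -2 gives K = 12; U = 14 gives K = -4.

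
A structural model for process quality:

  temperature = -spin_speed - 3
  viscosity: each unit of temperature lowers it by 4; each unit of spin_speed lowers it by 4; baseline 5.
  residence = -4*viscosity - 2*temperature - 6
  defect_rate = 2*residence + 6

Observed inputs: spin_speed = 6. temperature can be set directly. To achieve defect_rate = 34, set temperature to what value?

temperature = -4

Intervening on temperature fixes its value directly, overriding its dependence on spin_speed.
Substituting into the viscosity equation gives viscosity = -4*temperature - 19.
So residence = 14*temperature + 70.
Substituting into the defect_rate equation gives defect_rate = 28*temperature + 146.
Solve 28*temperature + 146 = 34: temperature = (34 - 146) / 28 = -4.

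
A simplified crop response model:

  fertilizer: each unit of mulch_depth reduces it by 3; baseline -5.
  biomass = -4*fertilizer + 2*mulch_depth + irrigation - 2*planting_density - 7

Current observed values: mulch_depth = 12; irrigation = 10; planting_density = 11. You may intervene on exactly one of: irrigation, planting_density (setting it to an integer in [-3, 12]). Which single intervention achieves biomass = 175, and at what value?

set planting_density = 8

Intervening on irrigation: biomass = irrigation + 159. Reaching 175 requires irrigation = 16, outside [-3, 12].
Intervening on planting_density: with other inputs at their observed values, biomass = -2*planting_density + 191. Solving for 175 gives planting_density = 8, within [-3, 12].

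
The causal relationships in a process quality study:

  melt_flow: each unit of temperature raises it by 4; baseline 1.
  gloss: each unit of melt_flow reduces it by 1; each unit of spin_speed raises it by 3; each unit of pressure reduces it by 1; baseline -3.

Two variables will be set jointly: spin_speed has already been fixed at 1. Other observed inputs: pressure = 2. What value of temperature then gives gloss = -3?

With spin_speed held at 1:
Substituting into the gloss equation gives gloss = -4*temperature - 3.
Solve -4*temperature - 3 = -3: temperature = (-3 + 3) / -4 = 0.

temperature = 0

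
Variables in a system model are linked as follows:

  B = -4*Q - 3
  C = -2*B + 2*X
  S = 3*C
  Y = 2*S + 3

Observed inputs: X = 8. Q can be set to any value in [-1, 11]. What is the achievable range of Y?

Substituting into the C equation gives C = 8*Q + 22.
Substituting into the S equation gives S = 24*Q + 66.
Y becomes 48*Q + 135.
Linear in Q, so extremes are at the endpoints: Q = -1 gives Y = 87; Q = 11 gives Y = 663.

87 to 663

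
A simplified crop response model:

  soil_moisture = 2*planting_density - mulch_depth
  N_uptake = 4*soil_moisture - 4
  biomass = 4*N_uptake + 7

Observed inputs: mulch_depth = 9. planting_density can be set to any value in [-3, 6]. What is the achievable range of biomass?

-249 to 39

Substituting into the soil_moisture equation gives soil_moisture = 2*planting_density - 9.
So N_uptake = 8*planting_density - 40.
So biomass = 32*planting_density - 153.
Linear in planting_density, so extremes are at the endpoints: planting_density = -3 gives biomass = -249; planting_density = 6 gives biomass = 39.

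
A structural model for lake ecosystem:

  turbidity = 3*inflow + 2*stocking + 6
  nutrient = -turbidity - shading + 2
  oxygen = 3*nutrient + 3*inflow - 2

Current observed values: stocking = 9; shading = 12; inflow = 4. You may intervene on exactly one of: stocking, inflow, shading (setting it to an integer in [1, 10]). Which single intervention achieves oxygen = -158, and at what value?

Intervening on stocking: oxygen = -6*stocking - 74. Reaching -158 requires stocking = 14, outside [1, 10].
Intervening on inflow: with other inputs at their observed values, oxygen = -6*inflow - 104. Solving for -158 gives inflow = 9, within [1, 10].
Intervening on shading: oxygen = -3*shading - 92. Reaching -158 requires shading = 22, outside [1, 10].

set inflow = 9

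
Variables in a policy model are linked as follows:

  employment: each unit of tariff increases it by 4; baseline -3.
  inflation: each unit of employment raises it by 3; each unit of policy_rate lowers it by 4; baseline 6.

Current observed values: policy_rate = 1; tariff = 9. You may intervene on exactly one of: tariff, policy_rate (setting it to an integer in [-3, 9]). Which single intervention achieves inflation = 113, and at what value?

set policy_rate = -2

Intervening on tariff: inflation = 12*tariff - 7. Reaching 113 requires tariff = 10, outside [-3, 9].
Intervening on policy_rate: with other inputs at their observed values, inflation = -4*policy_rate + 105. Solving for 113 gives policy_rate = -2, within [-3, 9].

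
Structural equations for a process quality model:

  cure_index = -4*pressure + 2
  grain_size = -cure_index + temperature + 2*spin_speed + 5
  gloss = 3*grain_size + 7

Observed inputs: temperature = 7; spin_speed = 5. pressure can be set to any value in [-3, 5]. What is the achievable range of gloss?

31 to 127

Substituting into the grain_size equation gives grain_size = 4*pressure + 20.
So gloss = 12*pressure + 67.
Linear in pressure, so extremes are at the endpoints: pressure = -3 gives gloss = 31; pressure = 5 gives gloss = 127.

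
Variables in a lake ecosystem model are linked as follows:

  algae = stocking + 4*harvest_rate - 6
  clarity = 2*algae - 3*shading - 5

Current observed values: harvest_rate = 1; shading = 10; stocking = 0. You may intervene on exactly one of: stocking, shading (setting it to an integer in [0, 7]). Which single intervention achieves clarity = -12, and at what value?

Intervening on stocking: clarity = 2*stocking - 39. Reaching -12 requires stocking = 27/2, not an integer.
Intervening on shading: with other inputs at their observed values, clarity = -3*shading - 9. Solving for -12 gives shading = 1, within [0, 7].

set shading = 1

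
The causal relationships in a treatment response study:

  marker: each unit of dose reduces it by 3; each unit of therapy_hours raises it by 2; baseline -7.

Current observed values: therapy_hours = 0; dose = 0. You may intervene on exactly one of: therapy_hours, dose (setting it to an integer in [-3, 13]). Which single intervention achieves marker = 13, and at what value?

Intervening on therapy_hours: with other inputs at their observed values, marker = 2*therapy_hours - 7. Solving for 13 gives therapy_hours = 10, within [-3, 13].
Intervening on dose: marker = -3*dose - 7. Reaching 13 requires dose = -20/3, not an integer.

set therapy_hours = 10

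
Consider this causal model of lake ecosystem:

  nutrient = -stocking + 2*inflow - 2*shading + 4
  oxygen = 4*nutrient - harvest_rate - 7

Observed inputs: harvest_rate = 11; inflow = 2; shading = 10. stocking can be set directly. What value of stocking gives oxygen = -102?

Substituting into the nutrient equation gives nutrient = -stocking - 12.
Substituting into the oxygen equation gives oxygen = -4*stocking - 66.
Solve -4*stocking - 66 = -102: stocking = (-102 + 66) / -4 = 9.

stocking = 9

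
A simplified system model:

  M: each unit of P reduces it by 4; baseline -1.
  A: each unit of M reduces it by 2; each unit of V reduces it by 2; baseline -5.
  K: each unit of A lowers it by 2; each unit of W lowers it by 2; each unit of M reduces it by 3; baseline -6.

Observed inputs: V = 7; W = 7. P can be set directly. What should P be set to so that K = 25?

P = -2

Substituting into the A equation gives A = 8*P - 17.
Substituting into the K equation gives K = -4*P + 17.
Solve -4*P + 17 = 25: P = (25 - 17) / -4 = -2.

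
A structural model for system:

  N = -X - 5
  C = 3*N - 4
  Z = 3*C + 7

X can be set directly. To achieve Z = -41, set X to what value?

Substituting into the C equation gives C = -3*X - 19.
This gives Z = -9*X - 50.
Solve -9*X - 50 = -41: X = (-41 + 50) / -9 = -1.

X = -1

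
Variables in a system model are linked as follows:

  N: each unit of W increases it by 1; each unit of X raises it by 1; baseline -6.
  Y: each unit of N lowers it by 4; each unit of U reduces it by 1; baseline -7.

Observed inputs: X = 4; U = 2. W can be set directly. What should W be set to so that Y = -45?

Substituting into the N equation gives N = W - 2.
Y becomes -4*W - 1.
Solve -4*W - 1 = -45: W = (-45 + 1) / -4 = 11.

W = 11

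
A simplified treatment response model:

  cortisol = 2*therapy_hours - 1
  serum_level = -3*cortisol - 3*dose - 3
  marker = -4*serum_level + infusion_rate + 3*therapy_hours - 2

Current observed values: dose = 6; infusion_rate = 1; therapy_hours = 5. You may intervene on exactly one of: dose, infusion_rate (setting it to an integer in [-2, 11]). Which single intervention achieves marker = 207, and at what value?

set infusion_rate = 2

Intervening on dose: marker = 12*dose + 134. Reaching 207 requires dose = 73/12, not an integer.
Intervening on infusion_rate: with other inputs at their observed values, marker = infusion_rate + 205. Solving for 207 gives infusion_rate = 2, within [-2, 11].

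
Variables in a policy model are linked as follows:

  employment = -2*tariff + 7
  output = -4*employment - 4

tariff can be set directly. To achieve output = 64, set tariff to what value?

tariff = 12

Substituting into the output equation gives output = 8*tariff - 32.
Solve 8*tariff - 32 = 64: tariff = (64 + 32) / 8 = 12.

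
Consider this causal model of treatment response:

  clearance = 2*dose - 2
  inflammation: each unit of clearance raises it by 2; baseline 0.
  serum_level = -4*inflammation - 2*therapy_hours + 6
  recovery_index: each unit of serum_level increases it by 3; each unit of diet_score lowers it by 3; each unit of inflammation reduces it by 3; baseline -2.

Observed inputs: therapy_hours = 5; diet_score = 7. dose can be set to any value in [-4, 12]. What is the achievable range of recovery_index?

-695 to 265

Substituting into the inflammation equation gives inflammation = 4*dose - 4.
Substituting into the serum_level equation gives serum_level = -16*dose + 12.
recovery_index becomes -60*dose + 25.
Linear in dose, so extremes are at the endpoints: dose = -4 gives recovery_index = 265; dose = 12 gives recovery_index = -695.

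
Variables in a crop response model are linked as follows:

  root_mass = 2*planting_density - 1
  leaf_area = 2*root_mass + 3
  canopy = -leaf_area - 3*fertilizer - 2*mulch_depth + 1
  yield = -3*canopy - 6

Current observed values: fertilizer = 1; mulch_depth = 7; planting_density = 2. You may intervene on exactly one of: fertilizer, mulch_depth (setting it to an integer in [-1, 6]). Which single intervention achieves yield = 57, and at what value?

Intervening on fertilizer: yield = 9*fertilizer + 60. Reaching 57 requires fertilizer = -1/3, not an integer.
Intervening on mulch_depth: with other inputs at their observed values, yield = 6*mulch_depth + 27. Solving for 57 gives mulch_depth = 5, within [-1, 6].

set mulch_depth = 5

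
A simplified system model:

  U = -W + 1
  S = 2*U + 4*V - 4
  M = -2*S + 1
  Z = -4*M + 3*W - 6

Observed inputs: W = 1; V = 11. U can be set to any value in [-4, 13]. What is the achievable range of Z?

249 to 521

Intervening on U fixes its value directly, overriding its dependence on W.
Substituting into the S equation gives S = 2*U + 40.
M becomes -4*U - 79.
Z becomes 16*U + 313.
Linear in U, so extremes are at the endpoints: U = -4 gives Z = 249; U = 13 gives Z = 521.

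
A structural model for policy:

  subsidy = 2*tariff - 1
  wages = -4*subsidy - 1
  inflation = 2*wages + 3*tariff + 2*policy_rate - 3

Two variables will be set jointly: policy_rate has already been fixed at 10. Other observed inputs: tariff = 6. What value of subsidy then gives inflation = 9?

subsidy = 3

With policy_rate held at 10:
Intervening on subsidy fixes its value directly, overriding its dependence on tariff.
Substituting into the inflation equation gives inflation = -8*subsidy + 33.
Solve -8*subsidy + 33 = 9: subsidy = (9 - 33) / -8 = 3.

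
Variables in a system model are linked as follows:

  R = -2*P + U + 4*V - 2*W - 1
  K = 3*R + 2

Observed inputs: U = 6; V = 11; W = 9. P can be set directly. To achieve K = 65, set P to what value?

P = 5

Substituting into the R equation gives R = -2*P + 31.
Substituting into the K equation gives K = -6*P + 95.
Solve -6*P + 95 = 65: P = (65 - 95) / -6 = 5.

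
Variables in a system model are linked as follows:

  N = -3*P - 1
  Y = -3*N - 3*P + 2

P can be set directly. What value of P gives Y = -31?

Substituting into the Y equation gives Y = 6*P + 5.
Solve 6*P + 5 = -31: P = (-31 - 5) / 6 = -6.

P = -6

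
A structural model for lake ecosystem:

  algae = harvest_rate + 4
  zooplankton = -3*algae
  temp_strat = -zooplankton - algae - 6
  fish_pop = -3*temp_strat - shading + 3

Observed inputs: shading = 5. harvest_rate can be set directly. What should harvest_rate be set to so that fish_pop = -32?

harvest_rate = 4

Substituting into the zooplankton equation gives zooplankton = -3*harvest_rate - 12.
Substituting into the temp_strat equation gives temp_strat = 2*harvest_rate + 2.
Substituting into the fish_pop equation gives fish_pop = -6*harvest_rate - 8.
Solve -6*harvest_rate - 8 = -32: harvest_rate = (-32 + 8) / -6 = 4.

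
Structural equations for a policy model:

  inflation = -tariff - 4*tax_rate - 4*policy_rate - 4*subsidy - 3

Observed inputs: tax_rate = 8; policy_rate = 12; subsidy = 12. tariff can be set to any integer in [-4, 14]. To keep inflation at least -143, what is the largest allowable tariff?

Substituting into the inflation equation gives inflation = -tariff - 131.
Require -tariff - 131 ≥ -143, so tariff ≤ 12.
The largest integer in [-4, 14] satisfying this is 12.

tariff = 12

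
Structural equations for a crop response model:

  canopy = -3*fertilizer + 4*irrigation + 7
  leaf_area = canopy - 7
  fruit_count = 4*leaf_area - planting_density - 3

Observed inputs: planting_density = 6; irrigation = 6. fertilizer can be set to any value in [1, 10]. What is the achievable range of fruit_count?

Substituting into the canopy equation gives canopy = -3*fertilizer + 31.
Substituting into the leaf_area equation gives leaf_area = -3*fertilizer + 24.
This gives fruit_count = -12*fertilizer + 87.
Linear in fertilizer, so extremes are at the endpoints: fertilizer = 1 gives fruit_count = 75; fertilizer = 10 gives fruit_count = -33.

-33 to 75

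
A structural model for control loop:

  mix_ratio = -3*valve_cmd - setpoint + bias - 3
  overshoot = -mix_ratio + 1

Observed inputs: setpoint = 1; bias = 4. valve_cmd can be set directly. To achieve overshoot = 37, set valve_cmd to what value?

valve_cmd = 12

Substituting into the mix_ratio equation gives mix_ratio = -3*valve_cmd.
This gives overshoot = 3*valve_cmd + 1.
Solve 3*valve_cmd + 1 = 37: valve_cmd = (37 - 1) / 3 = 12.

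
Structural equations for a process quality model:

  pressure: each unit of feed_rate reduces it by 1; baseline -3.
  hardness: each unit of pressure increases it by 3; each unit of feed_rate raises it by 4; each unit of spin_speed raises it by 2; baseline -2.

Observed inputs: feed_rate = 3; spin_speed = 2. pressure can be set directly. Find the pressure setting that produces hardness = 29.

Intervening on pressure fixes its value directly, overriding its dependence on feed_rate.
Substituting into the hardness equation gives hardness = 3*pressure + 14.
Solve 3*pressure + 14 = 29: pressure = (29 - 14) / 3 = 5.

pressure = 5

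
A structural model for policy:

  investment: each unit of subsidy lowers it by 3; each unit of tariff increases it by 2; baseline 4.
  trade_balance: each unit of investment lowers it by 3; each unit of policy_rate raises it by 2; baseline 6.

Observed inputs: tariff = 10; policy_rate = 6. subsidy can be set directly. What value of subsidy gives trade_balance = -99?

subsidy = -5

Substituting into the investment equation gives investment = -3*subsidy + 24.
trade_balance becomes 9*subsidy - 54.
Solve 9*subsidy - 54 = -99: subsidy = (-99 + 54) / 9 = -5.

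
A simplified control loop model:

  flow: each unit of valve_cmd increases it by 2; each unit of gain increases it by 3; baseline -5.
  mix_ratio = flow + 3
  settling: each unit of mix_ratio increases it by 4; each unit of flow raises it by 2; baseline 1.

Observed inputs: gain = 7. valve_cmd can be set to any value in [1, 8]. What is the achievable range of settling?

Substituting into the flow equation gives flow = 2*valve_cmd + 16.
mix_ratio becomes 2*valve_cmd + 19.
Substituting into the settling equation gives settling = 12*valve_cmd + 109.
Linear in valve_cmd, so extremes are at the endpoints: valve_cmd = 1 gives settling = 121; valve_cmd = 8 gives settling = 205.

121 to 205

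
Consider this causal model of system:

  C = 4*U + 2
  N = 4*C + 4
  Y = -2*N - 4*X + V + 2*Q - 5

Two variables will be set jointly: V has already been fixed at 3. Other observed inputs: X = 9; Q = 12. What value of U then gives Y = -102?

With V held at 3:
Substituting into the N equation gives N = 16*U + 12.
Y becomes -32*U - 38.
Solve -32*U - 38 = -102: U = (-102 + 38) / -32 = 2.

U = 2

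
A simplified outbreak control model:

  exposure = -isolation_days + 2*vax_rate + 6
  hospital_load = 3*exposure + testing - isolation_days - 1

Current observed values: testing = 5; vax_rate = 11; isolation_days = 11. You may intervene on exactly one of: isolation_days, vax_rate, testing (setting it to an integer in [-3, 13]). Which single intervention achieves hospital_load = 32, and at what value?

set vax_rate = 9

Intervening on isolation_days: hospital_load = -4*isolation_days + 88. Reaching 32 requires isolation_days = 14, outside [-3, 13].
Intervening on vax_rate: with other inputs at their observed values, hospital_load = 6*vax_rate - 22. Solving for 32 gives vax_rate = 9, within [-3, 13].
Intervening on testing: hospital_load = testing + 39. Reaching 32 requires testing = -7, outside [-3, 13].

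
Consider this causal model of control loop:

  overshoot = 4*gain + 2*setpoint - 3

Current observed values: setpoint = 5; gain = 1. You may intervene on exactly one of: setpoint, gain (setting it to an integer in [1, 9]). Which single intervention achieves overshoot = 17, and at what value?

set setpoint = 8

Intervening on setpoint: with other inputs at their observed values, overshoot = 2*setpoint + 1. Solving for 17 gives setpoint = 8, within [1, 9].
Intervening on gain: overshoot = 4*gain + 7. Reaching 17 requires gain = 5/2, not an integer.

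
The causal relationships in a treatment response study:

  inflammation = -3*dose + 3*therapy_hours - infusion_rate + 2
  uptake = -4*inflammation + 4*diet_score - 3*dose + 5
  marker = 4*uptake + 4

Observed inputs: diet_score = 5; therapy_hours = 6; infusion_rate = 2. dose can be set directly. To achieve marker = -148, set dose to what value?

dose = 1

Substituting into the inflammation equation gives inflammation = -3*dose + 18.
This gives uptake = 9*dose - 47.
marker becomes 36*dose - 184.
Solve 36*dose - 184 = -148: dose = (-148 + 184) / 36 = 1.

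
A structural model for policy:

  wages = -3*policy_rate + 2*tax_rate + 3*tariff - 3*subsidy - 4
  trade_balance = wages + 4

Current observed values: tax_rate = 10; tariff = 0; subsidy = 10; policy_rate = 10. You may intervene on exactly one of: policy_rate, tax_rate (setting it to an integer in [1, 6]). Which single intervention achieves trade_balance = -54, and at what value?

Intervening on policy_rate: trade_balance = -3*policy_rate - 10. Reaching -54 requires policy_rate = 44/3, not an integer.
Intervening on tax_rate: with other inputs at their observed values, trade_balance = 2*tax_rate - 60. Solving for -54 gives tax_rate = 3, within [1, 6].

set tax_rate = 3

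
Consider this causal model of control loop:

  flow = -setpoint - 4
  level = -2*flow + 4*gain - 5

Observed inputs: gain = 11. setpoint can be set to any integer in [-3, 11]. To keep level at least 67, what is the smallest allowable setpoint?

Substituting into the level equation gives level = 2*setpoint + 47.
Require 2*setpoint + 47 ≥ 67, so setpoint ≥ 10.
The smallest integer in [-3, 11] satisfying this is 10.

setpoint = 10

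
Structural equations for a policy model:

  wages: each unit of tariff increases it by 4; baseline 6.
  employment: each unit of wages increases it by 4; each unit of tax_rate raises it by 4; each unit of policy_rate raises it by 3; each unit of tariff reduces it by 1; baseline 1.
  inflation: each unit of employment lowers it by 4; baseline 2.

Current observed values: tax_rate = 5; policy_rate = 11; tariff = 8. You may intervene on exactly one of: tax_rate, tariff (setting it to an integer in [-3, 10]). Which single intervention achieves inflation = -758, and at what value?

set tax_rate = 3

Intervening on tax_rate: with other inputs at their observed values, inflation = -16*tax_rate - 710. Solving for -758 gives tax_rate = 3, within [-3, 10].
Intervening on tariff: inflation = -60*tariff - 310. Reaching -758 requires tariff = 112/15, not an integer.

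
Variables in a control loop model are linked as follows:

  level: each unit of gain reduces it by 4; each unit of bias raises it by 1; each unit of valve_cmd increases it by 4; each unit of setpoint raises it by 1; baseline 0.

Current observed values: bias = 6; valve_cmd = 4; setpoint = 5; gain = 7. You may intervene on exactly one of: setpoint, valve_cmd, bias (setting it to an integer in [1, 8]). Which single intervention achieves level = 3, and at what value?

set valve_cmd = 5

Intervening on setpoint: level = setpoint - 6. Reaching 3 requires setpoint = 9, outside [1, 8].
Intervening on valve_cmd: with other inputs at their observed values, level = 4*valve_cmd - 17. Solving for 3 gives valve_cmd = 5, within [1, 8].
Intervening on bias: level = bias - 7. Reaching 3 requires bias = 10, outside [1, 8].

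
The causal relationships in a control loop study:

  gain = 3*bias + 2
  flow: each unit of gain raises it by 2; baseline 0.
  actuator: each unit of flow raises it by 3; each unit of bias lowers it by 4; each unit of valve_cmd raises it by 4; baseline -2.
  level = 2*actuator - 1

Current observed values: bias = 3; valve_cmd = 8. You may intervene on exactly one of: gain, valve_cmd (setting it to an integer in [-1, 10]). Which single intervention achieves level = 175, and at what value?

Intervening on gain: level = 12*gain + 35. Reaching 175 requires gain = 35/3, not an integer.
Intervening on valve_cmd: with other inputs at their observed values, level = 8*valve_cmd + 103. Solving for 175 gives valve_cmd = 9, within [-1, 10].

set valve_cmd = 9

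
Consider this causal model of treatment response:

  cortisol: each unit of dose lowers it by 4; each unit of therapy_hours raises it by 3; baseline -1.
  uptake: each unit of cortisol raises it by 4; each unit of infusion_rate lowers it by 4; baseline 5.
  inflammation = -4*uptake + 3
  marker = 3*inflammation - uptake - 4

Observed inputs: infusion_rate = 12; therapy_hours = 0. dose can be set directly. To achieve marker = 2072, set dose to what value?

dose = 7

Substituting into the cortisol equation gives cortisol = -4*dose - 1.
uptake becomes -16*dose - 47.
Substituting into the inflammation equation gives inflammation = 64*dose + 191.
marker becomes 208*dose + 616.
Solve 208*dose + 616 = 2072: dose = (2072 - 616) / 208 = 7.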